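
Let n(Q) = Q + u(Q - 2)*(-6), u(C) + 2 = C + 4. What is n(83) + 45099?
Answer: 44684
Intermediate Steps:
u(C) = 2 + C (u(C) = -2 + (C + 4) = -2 + (4 + C) = 2 + C)
n(Q) = -5*Q (n(Q) = Q + (2 + (Q - 2))*(-6) = Q + (2 + (-2 + Q))*(-6) = Q + Q*(-6) = Q - 6*Q = -5*Q)
n(83) + 45099 = -5*83 + 45099 = -415 + 45099 = 44684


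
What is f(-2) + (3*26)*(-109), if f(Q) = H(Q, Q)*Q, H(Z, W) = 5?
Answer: -8512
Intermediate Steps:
f(Q) = 5*Q
f(-2) + (3*26)*(-109) = 5*(-2) + (3*26)*(-109) = -10 + 78*(-109) = -10 - 8502 = -8512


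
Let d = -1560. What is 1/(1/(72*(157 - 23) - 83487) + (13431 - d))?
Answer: 73839/1106920448 ≈ 6.6707e-5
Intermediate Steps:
1/(1/(72*(157 - 23) - 83487) + (13431 - d)) = 1/(1/(72*(157 - 23) - 83487) + (13431 - 1*(-1560))) = 1/(1/(72*134 - 83487) + (13431 + 1560)) = 1/(1/(9648 - 83487) + 14991) = 1/(1/(-73839) + 14991) = 1/(-1/73839 + 14991) = 1/(1106920448/73839) = 73839/1106920448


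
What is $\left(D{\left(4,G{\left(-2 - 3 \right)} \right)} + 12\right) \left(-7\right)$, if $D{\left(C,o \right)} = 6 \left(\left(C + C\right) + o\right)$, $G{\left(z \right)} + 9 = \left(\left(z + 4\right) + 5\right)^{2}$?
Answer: $-714$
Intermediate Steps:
$G{\left(z \right)} = -9 + \left(9 + z\right)^{2}$ ($G{\left(z \right)} = -9 + \left(\left(z + 4\right) + 5\right)^{2} = -9 + \left(\left(4 + z\right) + 5\right)^{2} = -9 + \left(9 + z\right)^{2}$)
$D{\left(C,o \right)} = 6 o + 12 C$ ($D{\left(C,o \right)} = 6 \left(2 C + o\right) = 6 \left(o + 2 C\right) = 6 o + 12 C$)
$\left(D{\left(4,G{\left(-2 - 3 \right)} \right)} + 12\right) \left(-7\right) = \left(\left(6 \left(-9 + \left(9 - 5\right)^{2}\right) + 12 \cdot 4\right) + 12\right) \left(-7\right) = \left(\left(6 \left(-9 + \left(9 - 5\right)^{2}\right) + 48\right) + 12\right) \left(-7\right) = \left(\left(6 \left(-9 + 4^{2}\right) + 48\right) + 12\right) \left(-7\right) = \left(\left(6 \left(-9 + 16\right) + 48\right) + 12\right) \left(-7\right) = \left(\left(6 \cdot 7 + 48\right) + 12\right) \left(-7\right) = \left(\left(42 + 48\right) + 12\right) \left(-7\right) = \left(90 + 12\right) \left(-7\right) = 102 \left(-7\right) = -714$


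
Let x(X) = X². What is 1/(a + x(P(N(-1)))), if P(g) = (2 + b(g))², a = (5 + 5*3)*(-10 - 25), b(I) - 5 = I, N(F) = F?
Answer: 1/596 ≈ 0.0016779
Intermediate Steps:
b(I) = 5 + I
a = -700 (a = (5 + 15)*(-35) = 20*(-35) = -700)
P(g) = (7 + g)² (P(g) = (2 + (5 + g))² = (7 + g)²)
1/(a + x(P(N(-1)))) = 1/(-700 + ((7 - 1)²)²) = 1/(-700 + (6²)²) = 1/(-700 + 36²) = 1/(-700 + 1296) = 1/596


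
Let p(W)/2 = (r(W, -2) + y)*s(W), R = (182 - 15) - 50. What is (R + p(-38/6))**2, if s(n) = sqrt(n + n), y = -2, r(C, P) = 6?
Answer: 38635/3 + 624*I*sqrt(114) ≈ 12878.0 + 6662.5*I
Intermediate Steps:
R = 117 (R = 167 - 50 = 117)
s(n) = sqrt(2)*sqrt(n) (s(n) = sqrt(2*n) = sqrt(2)*sqrt(n))
p(W) = 8*sqrt(2)*sqrt(W) (p(W) = 2*((6 - 2)*(sqrt(2)*sqrt(W))) = 2*(4*(sqrt(2)*sqrt(W))) = 2*(4*sqrt(2)*sqrt(W)) = 8*sqrt(2)*sqrt(W))
(R + p(-38/6))**2 = (117 + 8*sqrt(2)*sqrt(-38/6))**2 = (117 + 8*sqrt(2)*sqrt(-38*1/6))**2 = (117 + 8*sqrt(2)*sqrt(-19/3))**2 = (117 + 8*sqrt(2)*(I*sqrt(57)/3))**2 = (117 + 8*I*sqrt(114)/3)**2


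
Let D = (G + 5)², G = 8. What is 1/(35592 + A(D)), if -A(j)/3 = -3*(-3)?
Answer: 1/35565 ≈ 2.8118e-5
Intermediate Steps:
D = 169 (D = (8 + 5)² = 13² = 169)
A(j) = -27 (A(j) = -(-9)*(-3) = -3*9 = -27)
1/(35592 + A(D)) = 1/(35592 - 27) = 1/35565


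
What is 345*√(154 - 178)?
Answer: 690*I*√6 ≈ 1690.1*I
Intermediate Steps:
345*√(154 - 178) = 345*√(-24) = 345*(2*I*√6) = 690*I*√6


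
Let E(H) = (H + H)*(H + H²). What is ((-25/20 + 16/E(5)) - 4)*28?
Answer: -10913/75 ≈ -145.51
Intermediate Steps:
E(H) = 2*H*(H + H²) (E(H) = (2*H)*(H + H²) = 2*H*(H + H²))
((-25/20 + 16/E(5)) - 4)*28 = ((-25/20 + 16/((2*5²*(1 + 5)))) - 4)*28 = ((-25*1/20 + 16/((2*25*6))) - 4)*28 = ((-5/4 + 16/300) - 4)*28 = ((-5/4 + 16*(1/300)) - 4)*28 = ((-5/4 + 4/75) - 4)*28 = (-359/300 - 4)*28 = -1559/300*28 = -10913/75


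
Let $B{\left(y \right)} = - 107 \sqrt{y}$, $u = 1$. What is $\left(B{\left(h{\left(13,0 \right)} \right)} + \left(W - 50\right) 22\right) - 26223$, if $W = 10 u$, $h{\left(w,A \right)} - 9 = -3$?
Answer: $-27103 - 107 \sqrt{6} \approx -27365.0$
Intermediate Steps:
$h{\left(w,A \right)} = 6$ ($h{\left(w,A \right)} = 9 - 3 = 6$)
$W = 10$ ($W = 10 \cdot 1 = 10$)
$\left(B{\left(h{\left(13,0 \right)} \right)} + \left(W - 50\right) 22\right) - 26223 = \left(- 107 \sqrt{6} + \left(10 - 50\right) 22\right) - 26223 = \left(- 107 \sqrt{6} - 880\right) - 26223 = \left(-880 - 107 \sqrt{6}\right) - 26223 = -27103 - 107 \sqrt{6}$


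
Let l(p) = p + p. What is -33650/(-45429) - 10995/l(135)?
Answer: -10897919/272574 ≈ -39.982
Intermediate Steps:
l(p) = 2*p
-33650/(-45429) - 10995/l(135) = -33650/(-45429) - 10995/(2*135) = -33650*(-1/45429) - 10995/270 = 33650/45429 - 10995*1/270 = 33650/45429 - 733/18 = -10897919/272574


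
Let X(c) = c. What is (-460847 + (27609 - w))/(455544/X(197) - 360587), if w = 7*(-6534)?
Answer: 15267500/14116019 ≈ 1.0816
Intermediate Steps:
w = -45738
(-460847 + (27609 - w))/(455544/X(197) - 360587) = (-460847 + (27609 - 1*(-45738)))/(455544/197 - 360587) = (-460847 + (27609 + 45738))/(455544*(1/197) - 360587) = (-460847 + 73347)/(455544/197 - 360587) = -387500/(-70580095/197) = -387500*(-197/70580095) = 15267500/14116019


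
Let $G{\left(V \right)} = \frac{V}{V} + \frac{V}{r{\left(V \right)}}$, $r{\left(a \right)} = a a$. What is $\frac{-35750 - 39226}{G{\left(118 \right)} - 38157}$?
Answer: $\frac{8847168}{4502407} \approx 1.965$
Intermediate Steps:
$r{\left(a \right)} = a^{2}$
$G{\left(V \right)} = 1 + \frac{1}{V}$ ($G{\left(V \right)} = \frac{V}{V} + \frac{V}{V^{2}} = 1 + \frac{V}{V^{2}} = 1 + \frac{1}{V}$)
$\frac{-35750 - 39226}{G{\left(118 \right)} - 38157} = \frac{-35750 - 39226}{\frac{1 + 118}{118} - 38157} = - \frac{74976}{\frac{1}{118} \cdot 119 - 38157} = - \frac{74976}{\frac{119}{118} - 38157} = - \frac{74976}{- \frac{4502407}{118}} = \left(-74976\right) \left(- \frac{118}{4502407}\right) = \frac{8847168}{4502407}$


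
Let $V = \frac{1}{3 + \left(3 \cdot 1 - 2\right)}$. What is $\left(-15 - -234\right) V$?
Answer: $\frac{219}{4} \approx 54.75$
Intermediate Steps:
$V = \frac{1}{4}$ ($V = \frac{1}{3 + \left(3 - 2\right)} = \frac{1}{3 + 1} = \frac{1}{4} \approx 0.25$)
$\left(-15 - -234\right) V = \left(-15 - -234\right) \frac{1}{4} = \left(-15 + 234\right) \frac{1}{4} = 219 \cdot \frac{1}{4} = \frac{219}{4}$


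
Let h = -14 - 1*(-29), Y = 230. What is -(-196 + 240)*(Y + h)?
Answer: -10780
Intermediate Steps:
h = 15 (h = -14 + 29 = 15)
-(-196 + 240)*(Y + h) = -(-196 + 240)*(230 + 15) = -44*245 = -1*10780 = -10780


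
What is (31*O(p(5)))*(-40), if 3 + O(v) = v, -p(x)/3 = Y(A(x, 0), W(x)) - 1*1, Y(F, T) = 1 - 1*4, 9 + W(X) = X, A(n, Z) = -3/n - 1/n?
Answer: -11160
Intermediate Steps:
A(n, Z) = -4/n
W(X) = -9 + X
Y(F, T) = -3 (Y(F, T) = 1 - 4 = -3)
p(x) = 12 (p(x) = -3*(-3 - 1*1) = -3*(-3 - 1) = -3*(-4) = 12)
O(v) = -3 + v
(31*O(p(5)))*(-40) = (31*(-3 + 12))*(-40) = (31*9)*(-40) = 279*(-40) = -11160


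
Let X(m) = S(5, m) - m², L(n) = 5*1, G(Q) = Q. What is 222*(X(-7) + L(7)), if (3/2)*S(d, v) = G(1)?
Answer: -9620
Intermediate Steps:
L(n) = 5
S(d, v) = ⅔ (S(d, v) = (⅔)*1 = ⅔)
X(m) = ⅔ - m²
222*(X(-7) + L(7)) = 222*((⅔ - 1*(-7)²) + 5) = 222*((⅔ - 1*49) + 5) = 222*((⅔ - 49) + 5) = 222*(-145/3 + 5) = 222*(-130/3) = -9620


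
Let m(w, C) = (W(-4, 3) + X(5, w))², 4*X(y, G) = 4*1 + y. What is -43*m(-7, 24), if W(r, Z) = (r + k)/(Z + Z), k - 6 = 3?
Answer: -58867/144 ≈ -408.80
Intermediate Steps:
k = 9 (k = 6 + 3 = 9)
W(r, Z) = (9 + r)/(2*Z) (W(r, Z) = (r + 9)/(Z + Z) = (9 + r)/((2*Z)) = (9 + r)*(1/(2*Z)) = (9 + r)/(2*Z))
X(y, G) = 1 + y/4 (X(y, G) = (4*1 + y)/4 = (4 + y)/4 = 1 + y/4)
m(w, C) = 1369/144 (m(w, C) = ((½)*(9 - 4)/3 + (1 + (¼)*5))² = ((½)*(⅓)*5 + (1 + 5/4))² = (⅚ + 9/4)² = (37/12)² = 1369/144)
-43*m(-7, 24) = -43*1369/144 = -58867/144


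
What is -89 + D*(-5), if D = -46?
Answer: 141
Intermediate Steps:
-89 + D*(-5) = -89 - 46*(-5) = -89 + 230 = 141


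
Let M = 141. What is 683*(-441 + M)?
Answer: -204900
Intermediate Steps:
683*(-441 + M) = 683*(-441 + 141) = 683*(-300) = -204900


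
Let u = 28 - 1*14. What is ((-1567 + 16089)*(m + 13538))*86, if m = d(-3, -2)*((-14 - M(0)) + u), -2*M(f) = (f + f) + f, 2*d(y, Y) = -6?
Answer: 16907499896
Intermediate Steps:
d(y, Y) = -3 (d(y, Y) = (½)*(-6) = -3)
M(f) = -3*f/2 (M(f) = -((f + f) + f)/2 = -(2*f + f)/2 = -3*f/2)
u = 14 (u = 28 - 14 = 14)
m = 0 (m = -3*((-14 - (-3)*0/2) + 14) = -3*((-14 - 1*0) + 14) = -3*((-14 + 0) + 14) = -3*(-14 + 14) = -3*0 = 0)
((-1567 + 16089)*(m + 13538))*86 = ((-1567 + 16089)*(0 + 13538))*86 = (14522*13538)*86 = 196598836*86 = 16907499896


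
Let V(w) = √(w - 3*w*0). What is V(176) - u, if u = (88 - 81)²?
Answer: -49 + 4*√11 ≈ -35.734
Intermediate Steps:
u = 49 (u = 7² = 49)
V(w) = √w (V(w) = √(w + 0) = √w)
V(176) - u = √176 - 1*49 = 4*√11 - 49 = -49 + 4*√11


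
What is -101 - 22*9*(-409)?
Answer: 80881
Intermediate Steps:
-101 - 22*9*(-409) = -101 - 198*(-409) = -101 + 80982 = 80881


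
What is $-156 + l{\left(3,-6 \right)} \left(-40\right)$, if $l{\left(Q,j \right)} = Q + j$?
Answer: $-36$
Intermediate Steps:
$-156 + l{\left(3,-6 \right)} \left(-40\right) = -156 + \left(3 - 6\right) \left(-40\right) = -156 - -120 = -156 + 120 = -36$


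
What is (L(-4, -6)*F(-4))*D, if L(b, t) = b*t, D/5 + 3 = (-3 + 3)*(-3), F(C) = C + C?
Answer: 2880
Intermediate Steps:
F(C) = 2*C
D = -15 (D = -15 + 5*((-3 + 3)*(-3)) = -15 + 5*(0*(-3)) = -15 + 5*0 = -15 + 0 = -15)
(L(-4, -6)*F(-4))*D = ((-4*(-6))*(2*(-4)))*(-15) = (24*(-8))*(-15) = -192*(-15) = 2880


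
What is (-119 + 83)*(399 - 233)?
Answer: -5976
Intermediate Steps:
(-119 + 83)*(399 - 233) = -36*166 = -5976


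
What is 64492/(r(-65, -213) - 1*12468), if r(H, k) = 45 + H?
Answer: -16123/3122 ≈ -5.1643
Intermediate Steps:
64492/(r(-65, -213) - 1*12468) = 64492/((45 - 65) - 1*12468) = 64492/(-20 - 12468) = 64492/(-12488) = 64492*(-1/12488) = -16123/3122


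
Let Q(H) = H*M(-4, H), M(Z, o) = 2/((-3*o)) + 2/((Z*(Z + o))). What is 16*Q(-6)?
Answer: -232/15 ≈ -15.467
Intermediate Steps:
M(Z, o) = -2/(3*o) + 2/(Z*(Z + o)) (M(Z, o) = 2*(-1/(3*o)) + 2*(1/(Z*(Z + o))) = -2/(3*o) + 2/(Z*(Z + o)))
Q(H) = -(-16 + 7*H)/(6*(-4 + H)) (Q(H) = H*((⅔)*(-1*(-4)² + 3*H - 1*(-4)*H)/(-4*H*(-4 + H))) = H*((⅔)*(-¼)*(-1*16 + 3*H + 4*H)/(H*(-4 + H))) = H*((⅔)*(-¼)*(-16 + 3*H + 4*H)/(H*(-4 + H))) = H*((⅔)*(-¼)*(-16 + 7*H)/(H*(-4 + H))) = H*(-(-16 + 7*H)/(6*H*(-4 + H))) = -(-16 + 7*H)/(6*(-4 + H)))
16*Q(-6) = 16*((16 - 7*(-6))/(6*(-4 - 6))) = 16*((⅙)*(16 + 42)/(-10)) = 16*((⅙)*(-⅒)*58) = 16*(-29/30) = -232/15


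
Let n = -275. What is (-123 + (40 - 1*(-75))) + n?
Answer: -283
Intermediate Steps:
(-123 + (40 - 1*(-75))) + n = (-123 + (40 - 1*(-75))) - 275 = (-123 + (40 + 75)) - 275 = (-123 + 115) - 275 = -8 - 275 = -283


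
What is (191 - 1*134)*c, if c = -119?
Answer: -6783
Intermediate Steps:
(191 - 1*134)*c = (191 - 1*134)*(-119) = (191 - 134)*(-119) = 57*(-119) = -6783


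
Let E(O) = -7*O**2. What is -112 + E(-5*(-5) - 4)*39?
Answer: -120505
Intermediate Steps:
-112 + E(-5*(-5) - 4)*39 = -112 - 7*(-5*(-5) - 4)**2*39 = -112 - 7*(25 - 4)**2*39 = -112 - 7*21**2*39 = -112 - 7*441*39 = -112 - 3087*39 = -112 - 120393 = -120505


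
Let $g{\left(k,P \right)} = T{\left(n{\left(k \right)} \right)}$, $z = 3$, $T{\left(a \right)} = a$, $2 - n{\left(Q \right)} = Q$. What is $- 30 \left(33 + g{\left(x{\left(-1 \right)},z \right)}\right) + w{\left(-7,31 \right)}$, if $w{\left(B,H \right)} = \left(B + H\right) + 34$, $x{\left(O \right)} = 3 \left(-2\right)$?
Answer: $-1172$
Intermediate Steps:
$x{\left(O \right)} = -6$
$n{\left(Q \right)} = 2 - Q$
$g{\left(k,P \right)} = 2 - k$
$w{\left(B,H \right)} = 34 + B + H$
$- 30 \left(33 + g{\left(x{\left(-1 \right)},z \right)}\right) + w{\left(-7,31 \right)} = - 30 \left(33 + \left(2 - -6\right)\right) + \left(34 - 7 + 31\right) = - 30 \left(33 + \left(2 + 6\right)\right) + 58 = - 30 \left(33 + 8\right) + 58 = \left(-30\right) 41 + 58 = -1230 + 58 = -1172$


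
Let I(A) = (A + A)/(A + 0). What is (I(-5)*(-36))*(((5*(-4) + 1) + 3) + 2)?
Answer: 1008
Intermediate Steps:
I(A) = 2 (I(A) = (2*A)/A = 2)
(I(-5)*(-36))*(((5*(-4) + 1) + 3) + 2) = (2*(-36))*(((5*(-4) + 1) + 3) + 2) = -72*(((-20 + 1) + 3) + 2) = -72*((-19 + 3) + 2) = -72*(-16 + 2) = -72*(-14) = 1008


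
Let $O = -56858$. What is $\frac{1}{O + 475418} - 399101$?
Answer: $- \frac{167047714559}{418560} \approx -3.991 \cdot 10^{5}$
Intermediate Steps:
$\frac{1}{O + 475418} - 399101 = \frac{1}{-56858 + 475418} - 399101 = \frac{1}{418560} - 399101 = - \frac{167047714559}{418560}$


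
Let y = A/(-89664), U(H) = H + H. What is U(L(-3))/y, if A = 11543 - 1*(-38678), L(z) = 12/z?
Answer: 717312/50221 ≈ 14.283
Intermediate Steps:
A = 50221 (A = 11543 + 38678 = 50221)
U(H) = 2*H
y = -50221/89664 (y = 50221/(-89664) = 50221*(-1/89664) = -50221/89664 ≈ -0.56010)
U(L(-3))/y = (2*(12/(-3)))/(-50221/89664) = (2*(12*(-1/3)))*(-89664/50221) = (2*(-4))*(-89664/50221) = -8*(-89664/50221) = 717312/50221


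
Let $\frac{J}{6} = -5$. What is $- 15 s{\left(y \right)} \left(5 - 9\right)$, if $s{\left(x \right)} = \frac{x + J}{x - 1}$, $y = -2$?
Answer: $640$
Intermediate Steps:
$J = -30$ ($J = 6 \left(-5\right) = -30$)
$s{\left(x \right)} = \frac{-30 + x}{-1 + x}$ ($s{\left(x \right)} = \frac{x - 30}{x - 1} = \frac{-30 + x}{-1 + x}$)
$- 15 s{\left(y \right)} \left(5 - 9\right) = - 15 \frac{-30 - 2}{-1 - 2} \left(5 - 9\right) = - 15 \frac{1}{-3} \left(-32\right) \left(-4\right) = - 15 \left(\left(- \frac{1}{3}\right) \left(-32\right)\right) \left(-4\right) = \left(-15\right) \frac{32}{3} \left(-4\right) = \left(-160\right) \left(-4\right) = 640$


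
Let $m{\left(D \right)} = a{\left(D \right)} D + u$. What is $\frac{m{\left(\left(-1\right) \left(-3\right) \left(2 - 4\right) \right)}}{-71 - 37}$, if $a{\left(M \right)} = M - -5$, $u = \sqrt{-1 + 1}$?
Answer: $- \frac{1}{18} \approx -0.055556$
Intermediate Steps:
$u = 0$ ($u = \sqrt{0} = 0$)
$a{\left(M \right)} = 5 + M$ ($a{\left(M \right)} = M + 5 = 5 + M$)
$m{\left(D \right)} = D \left(5 + D\right)$ ($m{\left(D \right)} = \left(5 + D\right) D + 0 = D \left(5 + D\right) + 0 = D \left(5 + D\right)$)
$\frac{m{\left(\left(-1\right) \left(-3\right) \left(2 - 4\right) \right)}}{-71 - 37} = \frac{\left(-1\right) \left(-3\right) \left(2 - 4\right) \left(5 + \left(-1\right) \left(-3\right) \left(2 - 4\right)\right)}{-71 - 37} = \frac{3 \left(-2\right) \left(5 + 3 \left(-2\right)\right)}{-108} = - 6 \left(5 - 6\right) \left(- \frac{1}{108}\right) = \left(-6\right) \left(-1\right) \left(- \frac{1}{108}\right) = 6 \left(- \frac{1}{108}\right) = - \frac{1}{18}$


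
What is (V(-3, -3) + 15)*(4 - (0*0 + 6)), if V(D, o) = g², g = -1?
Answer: -32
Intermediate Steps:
V(D, o) = 1 (V(D, o) = (-1)² = 1)
(V(-3, -3) + 15)*(4 - (0*0 + 6)) = (1 + 15)*(4 - (0*0 + 6)) = 16*(4 - (0 + 6)) = 16*(4 - 1*6) = 16*(4 - 6) = 16*(-2) = -32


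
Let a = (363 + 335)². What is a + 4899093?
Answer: 5386297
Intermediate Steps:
a = 487204 (a = 698² = 487204)
a + 4899093 = 487204 + 4899093 = 5386297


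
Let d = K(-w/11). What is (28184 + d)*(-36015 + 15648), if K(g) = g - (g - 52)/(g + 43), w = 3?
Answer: -593560348713/1034 ≈ -5.7404e+8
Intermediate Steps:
K(g) = g - (-52 + g)/(43 + g)
d = 983/1034 (d = (52 + (-3/11)² + 42*(-3/11))/(43 - 3/11) = (52 + 9/121 - 126/11)/(470/11) = (11/470)*(4915/121) = 983/1034 ≈ 0.95068)
(28184 + d)*(-36015 + 15648) = (28184 + 983/1034)*(-36015 + 15648) = (29143239/1034)*(-20367) = -593560348713/1034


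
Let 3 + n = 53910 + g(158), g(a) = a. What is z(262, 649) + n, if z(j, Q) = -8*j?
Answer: 51969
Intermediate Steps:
z(j, Q) = -8*j
n = 54065 (n = -3 + (53910 + 158) = -3 + 54068 = 54065)
z(262, 649) + n = -8*262 + 54065 = -2096 + 54065 = 51969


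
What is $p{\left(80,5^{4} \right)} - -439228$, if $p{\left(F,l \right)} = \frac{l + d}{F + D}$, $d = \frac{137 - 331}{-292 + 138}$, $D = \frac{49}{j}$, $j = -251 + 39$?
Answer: $\frac{63549960620}{144683} \approx 4.3924 \cdot 10^{5}$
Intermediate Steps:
$j = -212$
$D = - \frac{49}{212}$ ($D = \frac{49}{-212} = 49 \left(- \frac{1}{212}\right) = - \frac{49}{212} \approx -0.23113$)
$d = \frac{97}{77}$ ($d = - \frac{194}{-154} = \left(-194\right) \left(- \frac{1}{154}\right) = \frac{97}{77} \approx 1.2597$)
$p{\left(F,l \right)} = \frac{\frac{97}{77} + l}{- \frac{49}{212} + F}$ ($p{\left(F,l \right)} = \frac{l + \frac{97}{77}}{F - \frac{49}{212}} = \frac{\frac{97}{77} + l}{- \frac{49}{212} + F}$)
$p{\left(80,5^{4} \right)} - -439228 = \frac{212 \left(97 + 77 \cdot 5^{4}\right)}{77 \left(-49 + 212 \cdot 80\right)} - -439228 = \frac{212 \left(97 + 77 \cdot 625\right)}{77 \left(-49 + 16960\right)} + 439228 = \frac{212 \left(97 + 48125\right)}{77 \cdot 16911} + 439228 = \frac{212}{77} \cdot \frac{1}{16911} \cdot 48222 + 439228 = \frac{1135896}{144683} + 439228 = \frac{63549960620}{144683}$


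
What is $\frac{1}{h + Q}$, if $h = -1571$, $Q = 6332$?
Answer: $\frac{1}{4761} \approx 0.00021004$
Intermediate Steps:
$\frac{1}{h + Q} = \frac{1}{-1571 + 6332} = \frac{1}{4761}$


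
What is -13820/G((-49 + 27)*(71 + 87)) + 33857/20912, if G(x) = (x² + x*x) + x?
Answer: 204438215123/126317242128 ≈ 1.6185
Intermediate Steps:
G(x) = x + 2*x² (G(x) = (x² + x²) + x = 2*x² + x = x + 2*x²)
-13820/G((-49 + 27)*(71 + 87)) + 33857/20912 = -13820*1/((1 + 2*((-49 + 27)*(71 + 87)))*(-49 + 27)*(71 + 87)) + 33857/20912 = -13820*(-1/(3476*(1 + 2*(-22*158)))) + 33857*(1/20912) = -13820*(-1/(3476*(1 + 2*(-3476)))) + 33857/20912 = -13820*(-1/(3476*(1 - 6952))) + 33857/20912 = -13820/((-3476*(-6951))) + 33857/20912 = -13820/24161676 + 33857/20912 = -13820*1/24161676 + 33857/20912 = -3455/6040419 + 33857/20912 = 204438215123/126317242128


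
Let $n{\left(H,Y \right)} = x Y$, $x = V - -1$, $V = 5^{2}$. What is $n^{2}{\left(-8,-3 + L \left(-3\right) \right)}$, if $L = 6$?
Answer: $298116$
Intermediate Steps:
$V = 25$
$x = 26$ ($x = 25 - -1 = 25 + 1 = 26$)
$n{\left(H,Y \right)} = 26 Y$
$n^{2}{\left(-8,-3 + L \left(-3\right) \right)} = \left(26 \left(-3 + 6 \left(-3\right)\right)\right)^{2} = \left(26 \left(-3 - 18\right)\right)^{2} = \left(26 \left(-21\right)\right)^{2} = \left(-546\right)^{2} = 298116$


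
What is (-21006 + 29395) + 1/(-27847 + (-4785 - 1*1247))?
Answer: 284210930/33879 ≈ 8389.0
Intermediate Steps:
(-21006 + 29395) + 1/(-27847 + (-4785 - 1*1247)) = 8389 + 1/(-27847 + (-4785 - 1247)) = 8389 + 1/(-27847 - 6032) = 8389 + 1/(-33879) = 8389 - 1/33879 = 284210930/33879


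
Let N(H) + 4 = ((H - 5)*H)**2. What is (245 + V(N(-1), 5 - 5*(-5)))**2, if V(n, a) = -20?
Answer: 50625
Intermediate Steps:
N(H) = -4 + H**2*(-5 + H)**2 (N(H) = -4 + ((H - 5)*H)**2 = -4 + ((-5 + H)*H)**2 = -4 + (H*(-5 + H))**2 = -4 + H**2*(-5 + H)**2)
(245 + V(N(-1), 5 - 5*(-5)))**2 = (245 - 20)**2 = 225**2 = 50625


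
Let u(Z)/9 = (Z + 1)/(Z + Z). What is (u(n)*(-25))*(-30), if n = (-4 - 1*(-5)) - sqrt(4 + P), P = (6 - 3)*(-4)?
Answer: 6750*(I + sqrt(2))/(I + 2*sqrt(2)) ≈ 3750.0 + 1060.7*I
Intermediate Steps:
P = -12 (P = 3*(-4) = -12)
n = 1 - 2*I*sqrt(2) (n = (-4 - 1*(-5)) - sqrt(4 - 12) = (-4 + 5) - sqrt(-8) = 1 - 2*I*sqrt(2) ≈ 1.0 - 2.8284*I)
u(Z) = 9*(1 + Z)/(2*Z) (u(Z) = 9*((Z + 1)/(Z + Z)) = 9*((1 + Z)/((2*Z))) = 9*((1 + Z)*(1/(2*Z))) = 9*((1 + Z)/(2*Z)) = 9*(1 + Z)/(2*Z))
(u(n)*(-25))*(-30) = ((9*(1 + (1 - 2*I*sqrt(2)))/(2*(1 - 2*I*sqrt(2))))*(-25))*(-30) = ((9*(2 - 2*I*sqrt(2))/(2*(1 - 2*I*sqrt(2))))*(-25))*(-30) = -225*(2 - 2*I*sqrt(2))/(2*(1 - 2*I*sqrt(2)))*(-30) = 3375*(2 - 2*I*sqrt(2))/(1 - 2*I*sqrt(2))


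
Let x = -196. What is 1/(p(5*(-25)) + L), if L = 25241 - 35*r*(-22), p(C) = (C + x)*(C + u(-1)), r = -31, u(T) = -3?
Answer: 1/42459 ≈ 2.3552e-5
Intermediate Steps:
p(C) = (-196 + C)*(-3 + C) (p(C) = (C - 196)*(C - 3) = (-196 + C)*(-3 + C))
L = 1371 (L = 25241 - 35*(-31)*(-22) = 25241 - (-1085)*(-22) = 25241 - 1*23870 = 25241 - 23870 = 1371)
1/(p(5*(-25)) + L) = 1/((588 + (5*(-25))² - 995*(-25)) + 1371) = 1/((588 + (-125)² - 199*(-125)) + 1371) = 1/((588 + 15625 + 24875) + 1371) = 1/(41088 + 1371) = 1/42459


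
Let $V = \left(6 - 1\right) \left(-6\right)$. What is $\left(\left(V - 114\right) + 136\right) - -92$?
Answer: $84$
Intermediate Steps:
$V = -30$ ($V = 5 \left(-6\right) = -30$)
$\left(\left(V - 114\right) + 136\right) - -92 = \left(\left(-30 - 114\right) + 136\right) - -92 = \left(-144 + 136\right) + 92 = -8 + 92 = 84$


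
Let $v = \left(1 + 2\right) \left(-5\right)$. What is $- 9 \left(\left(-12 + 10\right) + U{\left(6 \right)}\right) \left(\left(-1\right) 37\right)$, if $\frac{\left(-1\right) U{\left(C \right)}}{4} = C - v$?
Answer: $-28638$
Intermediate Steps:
$v = -15$ ($v = 3 \left(-5\right) = -15$)
$U{\left(C \right)} = -60 - 4 C$ ($U{\left(C \right)} = - 4 \left(C - -15\right) = - 4 \left(C + 15\right) = - 4 \left(15 + C\right) = -60 - 4 C$)
$- 9 \left(\left(-12 + 10\right) + U{\left(6 \right)}\right) \left(\left(-1\right) 37\right) = - 9 \left(\left(-12 + 10\right) - 84\right) \left(\left(-1\right) 37\right) = - 9 \left(-2 - 84\right) \left(-37\right) = \left(-9\right) \left(-86\right) \left(-37\right) = 774 \left(-37\right) = -28638$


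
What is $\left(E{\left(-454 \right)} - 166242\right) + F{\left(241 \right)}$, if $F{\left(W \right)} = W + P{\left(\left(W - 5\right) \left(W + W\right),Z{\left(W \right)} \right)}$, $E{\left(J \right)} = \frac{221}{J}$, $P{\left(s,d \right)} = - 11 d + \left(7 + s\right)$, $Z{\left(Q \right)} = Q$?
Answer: $- \frac{24921643}{454} \approx -54894.0$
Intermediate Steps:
$P{\left(s,d \right)} = 7 + s - 11 d$
$F{\left(W \right)} = 7 - 10 W + 2 W \left(-5 + W\right)$ ($F{\left(W \right)} = W + \left(7 + \left(W - 5\right) \left(W + W\right) - 11 W\right) = W + \left(7 + \left(-5 + W\right) 2 W - 11 W\right) = W + \left(7 + 2 W \left(-5 + W\right) - 11 W\right) = W + \left(7 - 11 W + 2 W \left(-5 + W\right)\right) = 7 - 10 W + 2 W \left(-5 + W\right)$)
$\left(E{\left(-454 \right)} - 166242\right) + F{\left(241 \right)} = \left(\frac{221}{-454} - 166242\right) + \left(7 - 4820 + 2 \cdot 241^{2}\right) = \left(221 \left(- \frac{1}{454}\right) - 166242\right) + \left(7 - 4820 + 2 \cdot 58081\right) = \left(- \frac{221}{454} - 166242\right) + \left(7 - 4820 + 116162\right) = - \frac{75474089}{454} + 111349 = - \frac{24921643}{454}$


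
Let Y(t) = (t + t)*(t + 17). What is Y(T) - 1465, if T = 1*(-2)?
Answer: -1525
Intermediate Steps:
T = -2
Y(t) = 2*t*(17 + t) (Y(t) = (2*t)*(17 + t) = 2*t*(17 + t))
Y(T) - 1465 = 2*(-2)*(17 - 2) - 1465 = 2*(-2)*15 - 1465 = -60 - 1465 = -1525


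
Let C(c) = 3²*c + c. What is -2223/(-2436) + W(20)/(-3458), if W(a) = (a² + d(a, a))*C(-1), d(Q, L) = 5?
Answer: 417927/200564 ≈ 2.0838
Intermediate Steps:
C(c) = 10*c (C(c) = 9*c + c = 10*c)
W(a) = -50 - 10*a² (W(a) = (a² + 5)*(10*(-1)) = (5 + a²)*(-10) = -50 - 10*a²)
-2223/(-2436) + W(20)/(-3458) = -2223/(-2436) + (-50 - 10*20²)/(-3458) = -2223*(-1/2436) + (-50 - 10*400)*(-1/3458) = 741/812 + (-50 - 4000)*(-1/3458) = 741/812 - 4050*(-1/3458) = 741/812 + 2025/1729 = 417927/200564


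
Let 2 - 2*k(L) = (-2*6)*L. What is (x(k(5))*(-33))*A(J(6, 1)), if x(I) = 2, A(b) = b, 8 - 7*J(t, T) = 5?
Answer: -198/7 ≈ -28.286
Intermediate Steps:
J(t, T) = 3/7 (J(t, T) = 8/7 - 1/7*5 = 8/7 - 5/7 = 3/7)
k(L) = 1 + 6*L (k(L) = 1 - (-2*6)*L/2 = 1 - (-6)*L = 1 + 6*L)
(x(k(5))*(-33))*A(J(6, 1)) = (2*(-33))*(3/7) = -66*3/7 = -198/7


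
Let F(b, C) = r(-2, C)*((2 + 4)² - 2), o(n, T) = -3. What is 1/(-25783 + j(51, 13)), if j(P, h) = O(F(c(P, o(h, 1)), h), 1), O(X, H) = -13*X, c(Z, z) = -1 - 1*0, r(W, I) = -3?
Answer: -1/24457 ≈ -4.0888e-5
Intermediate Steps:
c(Z, z) = -1 (c(Z, z) = -1 + 0 = -1)
F(b, C) = -102 (F(b, C) = -3*((2 + 4)² - 2) = -3*(6² - 2) = -3*(36 - 2) = -3*34 = -102)
j(P, h) = 1326 (j(P, h) = -13*(-102) = 1326)
1/(-25783 + j(51, 13)) = 1/(-25783 + 1326) = 1/(-24457) = -1/24457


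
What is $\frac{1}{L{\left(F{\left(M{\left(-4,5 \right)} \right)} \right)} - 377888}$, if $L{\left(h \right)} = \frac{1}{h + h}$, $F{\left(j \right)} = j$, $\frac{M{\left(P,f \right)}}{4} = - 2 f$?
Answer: $- \frac{80}{30231041} \approx -2.6463 \cdot 10^{-6}$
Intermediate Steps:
$M{\left(P,f \right)} = - 8 f$ ($M{\left(P,f \right)} = 4 \left(- 2 f\right) = - 8 f$)
$L{\left(h \right)} = \frac{1}{2 h}$
$\frac{1}{L{\left(F{\left(M{\left(-4,5 \right)} \right)} \right)} - 377888} = \frac{1}{\frac{1}{2 \left(\left(-8\right) 5\right)} - 377888} = \frac{1}{\frac{1}{2 \left(-40\right)} - 377888} = \frac{1}{\frac{1}{2} \left(- \frac{1}{40}\right) - 377888} = \frac{1}{- \frac{1}{80} - 377888} = \frac{1}{- \frac{30231041}{80}} = - \frac{80}{30231041}$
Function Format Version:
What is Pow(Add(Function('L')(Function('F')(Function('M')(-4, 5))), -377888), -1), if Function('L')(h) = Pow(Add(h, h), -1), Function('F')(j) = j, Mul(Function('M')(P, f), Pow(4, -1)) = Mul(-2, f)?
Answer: Rational(-80, 30231041) ≈ -2.6463e-6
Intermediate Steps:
Function('M')(P, f) = Mul(-8, f) (Function('M')(P, f) = Mul(4, Mul(-2, f)) = Mul(-8, f))
Function('L')(h) = Mul(Rational(1, 2), Pow(h, -1)) (Function('L')(h) = Pow(Mul(2, h), -1) = Mul(Rational(1, 2), Pow(h, -1)))
Pow(Add(Function('L')(Function('F')(Function('M')(-4, 5))), -377888), -1) = Pow(Add(Mul(Rational(1, 2), Pow(Mul(-8, 5), -1)), -377888), -1) = Pow(Add(Mul(Rational(1, 2), Pow(-40, -1)), -377888), -1) = Pow(Add(Mul(Rational(1, 2), Rational(-1, 40)), -377888), -1) = Pow(Add(Rational(-1, 80), -377888), -1) = Pow(Rational(-30231041, 80), -1) = Rational(-80, 30231041)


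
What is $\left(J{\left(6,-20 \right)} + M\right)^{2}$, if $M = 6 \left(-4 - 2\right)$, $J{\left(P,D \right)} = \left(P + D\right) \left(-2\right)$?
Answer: $64$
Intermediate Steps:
$J{\left(P,D \right)} = - 2 D - 2 P$ ($J{\left(P,D \right)} = \left(D + P\right) \left(-2\right) = - 2 D - 2 P$)
$M = -36$ ($M = 6 \left(-6\right) = -36$)
$\left(J{\left(6,-20 \right)} + M\right)^{2} = \left(\left(\left(-2\right) \left(-20\right) - 12\right) - 36\right)^{2} = \left(\left(40 - 12\right) - 36\right)^{2} = \left(28 - 36\right)^{2} = \left(-8\right)^{2} = 64$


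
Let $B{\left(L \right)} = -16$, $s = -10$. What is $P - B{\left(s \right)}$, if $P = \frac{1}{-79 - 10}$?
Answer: $\frac{1423}{89} \approx 15.989$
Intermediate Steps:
$P = - \frac{1}{89}$ ($P = \frac{1}{-89} = - \frac{1}{89} \approx -0.011236$)
$P - B{\left(s \right)} = - \frac{1}{89} - -16 = - \frac{1}{89} + 16 = \frac{1423}{89}$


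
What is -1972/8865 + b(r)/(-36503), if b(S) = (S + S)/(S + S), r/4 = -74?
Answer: -71992781/323599095 ≈ -0.22248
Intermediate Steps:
r = -296 (r = 4*(-74) = -296)
b(S) = 1 (b(S) = (2*S)/((2*S)) = (2*S)*(1/(2*S)) = 1)
-1972/8865 + b(r)/(-36503) = -1972/8865 + 1/(-36503) = -1972*1/8865 + 1*(-1/36503) = -1972/8865 - 1/36503 = -71992781/323599095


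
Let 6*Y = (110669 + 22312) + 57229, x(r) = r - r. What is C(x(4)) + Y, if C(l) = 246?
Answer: 95843/3 ≈ 31948.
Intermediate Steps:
x(r) = 0
Y = 95105/3 (Y = ((110669 + 22312) + 57229)/6 = (132981 + 57229)/6 = (⅙)*190210 = 95105/3 ≈ 31702.)
C(x(4)) + Y = 246 + 95105/3 = 95843/3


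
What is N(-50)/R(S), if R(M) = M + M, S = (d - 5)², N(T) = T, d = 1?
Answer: -25/16 ≈ -1.5625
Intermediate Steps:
S = 16 (S = (1 - 5)² = (-4)² = 16)
R(M) = 2*M
N(-50)/R(S) = -50/(2*16) = -50/32 = -50*1/32 = -25/16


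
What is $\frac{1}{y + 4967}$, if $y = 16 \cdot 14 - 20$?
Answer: $\frac{1}{5171} \approx 0.00019339$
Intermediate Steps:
$y = 204$ ($y = 224 - 20 = 204$)
$\frac{1}{y + 4967} = \frac{1}{204 + 4967} = \frac{1}{5171}$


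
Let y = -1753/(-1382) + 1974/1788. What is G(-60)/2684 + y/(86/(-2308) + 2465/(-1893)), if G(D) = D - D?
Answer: -533608819896/301258960631 ≈ -1.7713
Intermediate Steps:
y = 244268/102959 (y = -1753*(-1/1382) + 1974*(1/1788) = 1753/1382 + 329/298 = 244268/102959 ≈ 2.3725)
G(D) = 0
G(-60)/2684 + y/(86/(-2308) + 2465/(-1893)) = 0/2684 + 244268/(102959*(86/(-2308) + 2465/(-1893))) = 0*(1/2684) + 244268/(102959*(86*(-1/2308) + 2465*(-1/1893))) = 0 + 244268/(102959*(-43/1154 - 2465/1893)) = 0 + 244268/(102959*(-2926009/2184522)) = 0 + (244268/102959)*(-2184522/2926009) = 0 - 533608819896/301258960631 = -533608819896/301258960631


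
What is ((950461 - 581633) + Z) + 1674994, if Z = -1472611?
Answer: 571211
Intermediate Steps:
((950461 - 581633) + Z) + 1674994 = ((950461 - 581633) - 1472611) + 1674994 = (368828 - 1472611) + 1674994 = -1103783 + 1674994 = 571211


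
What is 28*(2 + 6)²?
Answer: 1792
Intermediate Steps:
28*(2 + 6)² = 28*8² = 28*64 = 1792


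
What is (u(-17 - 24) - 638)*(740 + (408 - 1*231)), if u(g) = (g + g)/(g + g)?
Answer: -584129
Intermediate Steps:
u(g) = 1 (u(g) = (2*g)/((2*g)) = (2*g)*(1/(2*g)) = 1)
(u(-17 - 24) - 638)*(740 + (408 - 1*231)) = (1 - 638)*(740 + (408 - 1*231)) = -637*(740 + (408 - 231)) = -637*(740 + 177) = -637*917 = -584129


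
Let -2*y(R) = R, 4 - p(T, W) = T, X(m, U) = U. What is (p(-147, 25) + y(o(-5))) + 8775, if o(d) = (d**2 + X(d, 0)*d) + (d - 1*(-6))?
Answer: 8913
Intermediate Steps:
o(d) = 6 + d + d**2 (o(d) = (d**2 + 0*d) + (d - 1*(-6)) = (d**2 + 0) + (d + 6) = d**2 + (6 + d) = 6 + d + d**2)
p(T, W) = 4 - T
y(R) = -R/2
(p(-147, 25) + y(o(-5))) + 8775 = ((4 - 1*(-147)) - (6 - 5 + (-5)**2)/2) + 8775 = ((4 + 147) - (6 - 5 + 25)/2) + 8775 = (151 - 1/2*26) + 8775 = (151 - 13) + 8775 = 138 + 8775 = 8913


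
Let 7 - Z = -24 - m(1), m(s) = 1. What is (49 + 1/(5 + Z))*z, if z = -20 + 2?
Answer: -32652/37 ≈ -882.49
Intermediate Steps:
Z = 32 (Z = 7 - (-24 - 1*1) = 7 - (-24 - 1) = 7 - 1*(-25) = 7 + 25 = 32)
z = -18
(49 + 1/(5 + Z))*z = (49 + 1/(5 + 32))*(-18) = (49 + 1/37)*(-18) = (1814/37)*(-18) = -32652/37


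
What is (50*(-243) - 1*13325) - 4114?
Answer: -29589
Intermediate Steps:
(50*(-243) - 1*13325) - 4114 = (-12150 - 13325) - 4114 = -25475 - 4114 = -29589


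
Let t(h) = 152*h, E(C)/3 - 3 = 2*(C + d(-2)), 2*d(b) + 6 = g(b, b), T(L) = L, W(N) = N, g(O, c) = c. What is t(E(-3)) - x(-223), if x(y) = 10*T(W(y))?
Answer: -2786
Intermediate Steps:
d(b) = -3 + b/2
E(C) = -15 + 6*C (E(C) = 9 + 3*(2*(C + (-3 + (½)*(-2)))) = 9 + 3*(2*(C + (-3 - 1))) = 9 + 3*(2*(C - 4)) = 9 + 3*(2*(-4 + C)) = 9 + 3*(-8 + 2*C) = 9 + (-24 + 6*C) = -15 + 6*C)
x(y) = 10*y
t(E(-3)) - x(-223) = 152*(-15 + 6*(-3)) - 10*(-223) = 152*(-15 - 18) - 1*(-2230) = 152*(-33) + 2230 = -5016 + 2230 = -2786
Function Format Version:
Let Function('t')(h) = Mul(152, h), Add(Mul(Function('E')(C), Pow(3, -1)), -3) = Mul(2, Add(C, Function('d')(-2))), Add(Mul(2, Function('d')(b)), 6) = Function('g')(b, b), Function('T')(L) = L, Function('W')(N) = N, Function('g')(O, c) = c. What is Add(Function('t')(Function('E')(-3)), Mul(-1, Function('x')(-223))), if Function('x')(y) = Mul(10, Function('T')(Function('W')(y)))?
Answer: -2786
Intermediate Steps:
Function('d')(b) = Add(-3, Mul(Rational(1, 2), b))
Function('E')(C) = Add(-15, Mul(6, C)) (Function('E')(C) = Add(9, Mul(3, Mul(2, Add(C, Add(-3, Mul(Rational(1, 2), -2)))))) = Add(9, Mul(3, Mul(2, Add(C, Add(-3, -1))))) = Add(9, Mul(3, Mul(2, Add(C, -4)))) = Add(9, Mul(3, Mul(2, Add(-4, C)))) = Add(9, Mul(3, Add(-8, Mul(2, C)))) = Add(9, Add(-24, Mul(6, C))) = Add(-15, Mul(6, C)))
Function('x')(y) = Mul(10, y)
Add(Function('t')(Function('E')(-3)), Mul(-1, Function('x')(-223))) = Add(Mul(152, Add(-15, Mul(6, -3))), Mul(-1, Mul(10, -223))) = Add(Mul(152, Add(-15, -18)), Mul(-1, -2230)) = Add(Mul(152, -33), 2230) = Add(-5016, 2230) = -2786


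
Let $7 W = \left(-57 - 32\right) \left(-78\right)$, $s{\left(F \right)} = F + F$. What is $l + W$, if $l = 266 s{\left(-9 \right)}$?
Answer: $- \frac{26574}{7} \approx -3796.3$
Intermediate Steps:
$s{\left(F \right)} = 2 F$
$l = -4788$ ($l = 266 \cdot 2 \left(-9\right) = 266 \left(-18\right) = -4788$)
$W = \frac{6942}{7}$ ($W = \frac{\left(-57 - 32\right) \left(-78\right)}{7} = \frac{\left(-89\right) \left(-78\right)}{7} = \frac{1}{7} \cdot 6942 = \frac{6942}{7} \approx 991.71$)
$l + W = -4788 + \frac{6942}{7} = - \frac{26574}{7}$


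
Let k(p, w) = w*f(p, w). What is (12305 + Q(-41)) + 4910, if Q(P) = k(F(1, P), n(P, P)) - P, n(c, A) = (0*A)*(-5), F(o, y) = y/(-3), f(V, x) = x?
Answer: 17256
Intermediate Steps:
F(o, y) = -y/3 (F(o, y) = y*(-1/3) = -y/3)
n(c, A) = 0 (n(c, A) = 0*(-5) = 0)
k(p, w) = w**2 (k(p, w) = w*w = w**2)
Q(P) = -P (Q(P) = 0**2 - P = 0 - P = -P)
(12305 + Q(-41)) + 4910 = (12305 - 1*(-41)) + 4910 = (12305 + 41) + 4910 = 12346 + 4910 = 17256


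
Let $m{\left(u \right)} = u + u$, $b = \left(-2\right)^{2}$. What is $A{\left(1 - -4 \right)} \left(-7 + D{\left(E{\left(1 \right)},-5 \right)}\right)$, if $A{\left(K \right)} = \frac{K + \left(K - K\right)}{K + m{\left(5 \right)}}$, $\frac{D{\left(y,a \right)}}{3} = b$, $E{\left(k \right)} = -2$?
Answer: $\frac{5}{3} \approx 1.6667$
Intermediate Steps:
$b = 4$
$m{\left(u \right)} = 2 u$
$D{\left(y,a \right)} = 12$ ($D{\left(y,a \right)} = 3 \cdot 4 = 12$)
$A{\left(K \right)} = \frac{K}{10 + K}$ ($A{\left(K \right)} = \frac{K + \left(K - K\right)}{K + 2 \cdot 5} = \frac{K + 0}{K + 10} = \frac{K}{10 + K}$)
$A{\left(1 - -4 \right)} \left(-7 + D{\left(E{\left(1 \right)},-5 \right)}\right) = \frac{1 - -4}{10 + \left(1 - -4\right)} \left(-7 + 12\right) = \frac{1 + 4}{10 + \left(1 + 4\right)} 5 = \frac{5}{10 + 5} \cdot 5 = \frac{5}{15} \cdot 5 = 5 \cdot \frac{1}{15} \cdot 5 = \frac{1}{3} \cdot 5 = \frac{5}{3}$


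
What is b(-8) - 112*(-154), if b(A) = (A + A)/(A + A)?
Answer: 17249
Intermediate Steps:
b(A) = 1 (b(A) = (2*A)/((2*A)) = (2*A)*(1/(2*A)) = 1)
b(-8) - 112*(-154) = 1 - 112*(-154) = 1 + 17248 = 17249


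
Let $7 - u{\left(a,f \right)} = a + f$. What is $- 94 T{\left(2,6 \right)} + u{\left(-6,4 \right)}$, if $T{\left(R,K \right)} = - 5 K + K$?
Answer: $2265$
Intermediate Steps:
$u{\left(a,f \right)} = 7 - a - f$ ($u{\left(a,f \right)} = 7 - \left(a + f\right) = 7 - a - f$)
$T{\left(R,K \right)} = - 4 K$
$- 94 T{\left(2,6 \right)} + u{\left(-6,4 \right)} = - 94 \left(\left(-4\right) 6\right) - -9 = \left(-94\right) \left(-24\right) + \left(7 + 6 - 4\right) = 2256 + 9 = 2265$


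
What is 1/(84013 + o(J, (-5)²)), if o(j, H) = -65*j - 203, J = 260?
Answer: 1/66910 ≈ 1.4945e-5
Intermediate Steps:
o(j, H) = -203 - 65*j
1/(84013 + o(J, (-5)²)) = 1/(84013 + (-203 - 65*260)) = 1/(84013 + (-203 - 16900)) = 1/(84013 - 17103) = 1/66910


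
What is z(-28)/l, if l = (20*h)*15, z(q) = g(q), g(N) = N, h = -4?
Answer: 7/300 ≈ 0.023333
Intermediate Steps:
z(q) = q
l = -1200 (l = (20*(-4))*15 = -80*15 = -1200)
z(-28)/l = -28/(-1200) = -28*(-1/1200) = 7/300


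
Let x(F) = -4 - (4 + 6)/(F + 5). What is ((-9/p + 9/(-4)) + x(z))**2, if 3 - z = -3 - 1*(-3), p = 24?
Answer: 3969/64 ≈ 62.016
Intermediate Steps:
z = 3 (z = 3 - (-3 - 1*(-3)) = 3 - (-3 + 3) = 3 - 1*0 = 3 + 0 = 3)
x(F) = -4 - 10/(5 + F)
((-9/p + 9/(-4)) + x(z))**2 = ((-9/24 + 9/(-4)) + 2*(-15 - 2*3)/(5 + 3))**2 = ((-9*1/24 + 9*(-1/4)) + 2*(-15 - 6)/8)**2 = ((-3/8 - 9/4) + 2*(1/8)*(-21))**2 = (-21/8 - 21/4)**2 = (-63/8)**2 = 3969/64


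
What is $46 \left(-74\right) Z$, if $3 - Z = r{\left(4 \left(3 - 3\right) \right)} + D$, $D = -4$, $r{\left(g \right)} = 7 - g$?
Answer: $0$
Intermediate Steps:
$Z = 0$ ($Z = 3 - \left(\left(7 - 4 \left(3 - 3\right)\right) - 4\right) = 3 - \left(\left(7 - 4 \cdot 0\right) - 4\right) = 3 - \left(\left(7 - 0\right) - 4\right) = 3 - \left(\left(7 + 0\right) - 4\right) = 3 - \left(7 - 4\right) = 3 - 3 = 0$)
$46 \left(-74\right) Z = 46 \left(-74\right) 0 = \left(-3404\right) 0 = 0$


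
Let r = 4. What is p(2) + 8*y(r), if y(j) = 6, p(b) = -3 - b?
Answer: 43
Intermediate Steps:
p(2) + 8*y(r) = (-3 - 1*2) + 8*6 = (-3 - 2) + 48 = -5 + 48 = 43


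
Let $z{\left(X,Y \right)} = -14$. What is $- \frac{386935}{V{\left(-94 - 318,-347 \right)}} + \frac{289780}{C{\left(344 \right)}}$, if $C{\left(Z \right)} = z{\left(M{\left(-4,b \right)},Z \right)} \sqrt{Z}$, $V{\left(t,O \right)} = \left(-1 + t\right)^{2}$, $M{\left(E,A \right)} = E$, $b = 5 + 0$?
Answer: $- \frac{386935}{170569} - \frac{72445 \sqrt{86}}{602} \approx -1118.3$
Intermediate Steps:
$b = 5$
$C{\left(Z \right)} = - 14 \sqrt{Z}$
$- \frac{386935}{V{\left(-94 - 318,-347 \right)}} + \frac{289780}{C{\left(344 \right)}} = - \frac{386935}{\left(-1 - 412\right)^{2}} + \frac{289780}{\left(-14\right) \sqrt{344}} = - \frac{386935}{\left(-1 - 412\right)^{2}} + \frac{289780}{\left(-14\right) 2 \sqrt{86}} = - \frac{386935}{\left(-1 - 412\right)^{2}} + \frac{289780}{\left(-28\right) \sqrt{86}} = - \frac{386935}{\left(-413\right)^{2}} + 289780 \left(- \frac{\sqrt{86}}{2408}\right) = - \frac{386935}{170569} - \frac{72445 \sqrt{86}}{602}$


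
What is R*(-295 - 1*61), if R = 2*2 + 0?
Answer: -1424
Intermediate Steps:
R = 4 (R = 4 + 0 = 4)
R*(-295 - 1*61) = 4*(-295 - 1*61) = 4*(-295 - 61) = 4*(-356) = -1424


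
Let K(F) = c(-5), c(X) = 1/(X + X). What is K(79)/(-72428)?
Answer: 1/724280 ≈ 1.3807e-6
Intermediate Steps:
c(X) = 1/(2*X)
K(F) = -⅒ (K(F) = (½)/(-5) = (½)*(-⅕) = -⅒)
K(79)/(-72428) = -⅒/(-72428) = -⅒*(-1/72428) = 1/724280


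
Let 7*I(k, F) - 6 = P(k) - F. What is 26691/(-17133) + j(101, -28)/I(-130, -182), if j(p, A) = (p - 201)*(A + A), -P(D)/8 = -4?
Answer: 11095693/62821 ≈ 176.62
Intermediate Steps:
P(D) = 32 (P(D) = -8*(-4) = 32)
j(p, A) = 2*A*(-201 + p) (j(p, A) = (-201 + p)*(2*A) = 2*A*(-201 + p))
I(k, F) = 38/7 - F/7 (I(k, F) = 6/7 + (32 - F)/7 = 6/7 + (32/7 - F/7) = 38/7 - F/7)
26691/(-17133) + j(101, -28)/I(-130, -182) = 26691/(-17133) + (2*(-28)*(-201 + 101))/(38/7 - ⅐*(-182)) = 26691*(-1/17133) + (2*(-28)*(-100))/(38/7 + 26) = -8897/5711 + 5600/(220/7) = -8897/5711 + 5600*(7/220) = -8897/5711 + 1960/11 = 11095693/62821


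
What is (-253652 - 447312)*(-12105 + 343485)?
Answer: -232285450320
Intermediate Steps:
(-253652 - 447312)*(-12105 + 343485) = -700964*331380 = -232285450320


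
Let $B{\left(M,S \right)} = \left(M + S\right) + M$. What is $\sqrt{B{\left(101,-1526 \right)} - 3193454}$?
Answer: $i \sqrt{3194778} \approx 1787.4 i$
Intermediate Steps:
$B{\left(M,S \right)} = S + 2 M$
$\sqrt{B{\left(101,-1526 \right)} - 3193454} = \sqrt{\left(-1526 + 2 \cdot 101\right) - 3193454} = \sqrt{\left(-1526 + 202\right) - 3193454} = \sqrt{-1324 - 3193454} = \sqrt{-3194778} = i \sqrt{3194778}$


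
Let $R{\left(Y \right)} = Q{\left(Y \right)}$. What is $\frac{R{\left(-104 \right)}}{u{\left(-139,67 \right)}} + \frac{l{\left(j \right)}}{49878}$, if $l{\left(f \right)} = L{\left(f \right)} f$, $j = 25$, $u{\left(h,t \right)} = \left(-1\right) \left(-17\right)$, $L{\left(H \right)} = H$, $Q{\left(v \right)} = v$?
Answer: $- \frac{304511}{49878} \approx -6.1051$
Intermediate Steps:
$u{\left(h,t \right)} = 17$
$R{\left(Y \right)} = Y$
$l{\left(f \right)} = f^{2}$ ($l{\left(f \right)} = f f = f^{2}$)
$\frac{R{\left(-104 \right)}}{u{\left(-139,67 \right)}} + \frac{l{\left(j \right)}}{49878} = - \frac{104}{17} + \frac{25^{2}}{49878} = \left(-104\right) \frac{1}{17} + 625 \cdot \frac{1}{49878} = - \frac{104}{17} + \frac{625}{49878} = - \frac{304511}{49878}$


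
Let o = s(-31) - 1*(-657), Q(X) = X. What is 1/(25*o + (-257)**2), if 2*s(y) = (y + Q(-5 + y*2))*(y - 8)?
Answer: 1/130249 ≈ 7.6776e-6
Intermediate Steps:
s(y) = (-8 + y)*(-5 + 3*y)/2 (s(y) = ((y + (-5 + y*2))*(y - 8))/2 = ((y + (-5 + 2*y))*(-8 + y))/2 = ((-5 + 3*y)*(-8 + y))/2 = ((-8 + y)*(-5 + 3*y))/2 = (-8 + y)*(-5 + 3*y)/2)
o = 2568 (o = (20 - 29/2*(-31) + (3/2)*(-31)**2) - 1*(-657) = (20 + 899/2 + (3/2)*961) + 657 = (20 + 899/2 + 2883/2) + 657 = 1911 + 657 = 2568)
1/(25*o + (-257)**2) = 1/(25*2568 + (-257)**2) = 1/(64200 + 66049) = 1/130249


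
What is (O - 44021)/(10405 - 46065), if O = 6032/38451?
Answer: 1692645439/1371162660 ≈ 1.2345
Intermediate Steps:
O = 6032/38451 (O = 6032*(1/38451) = 6032/38451 ≈ 0.15687)
(O - 44021)/(10405 - 46065) = (6032/38451 - 44021)/(10405 - 46065) = -1692645439/38451/(-35660) = -1692645439/38451*(-1/35660) = 1692645439/1371162660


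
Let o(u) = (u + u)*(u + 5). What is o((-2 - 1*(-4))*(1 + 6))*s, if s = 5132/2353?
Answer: 2730224/2353 ≈ 1160.3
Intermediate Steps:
s = 5132/2353 (s = 5132*(1/2353) = 5132/2353 ≈ 2.1810)
o(u) = 2*u*(5 + u) (o(u) = (2*u)*(5 + u) = 2*u*(5 + u))
o((-2 - 1*(-4))*(1 + 6))*s = (2*((-2 - 1*(-4))*(1 + 6))*(5 + (-2 - 1*(-4))*(1 + 6)))*(5132/2353) = (2*((-2 + 4)*7)*(5 + (-2 + 4)*7))*(5132/2353) = (2*(2*7)*(5 + 2*7))*(5132/2353) = (2*14*(5 + 14))*(5132/2353) = (2*14*19)*(5132/2353) = 532*(5132/2353) = 2730224/2353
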